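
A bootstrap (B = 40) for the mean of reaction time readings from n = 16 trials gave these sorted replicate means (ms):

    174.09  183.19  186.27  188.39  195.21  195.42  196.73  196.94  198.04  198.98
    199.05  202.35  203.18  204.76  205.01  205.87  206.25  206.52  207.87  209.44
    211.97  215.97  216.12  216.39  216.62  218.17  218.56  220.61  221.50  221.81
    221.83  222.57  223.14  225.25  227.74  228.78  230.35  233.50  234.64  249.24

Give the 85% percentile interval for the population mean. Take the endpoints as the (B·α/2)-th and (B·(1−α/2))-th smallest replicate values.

(186.27, 230.35)

α = 0.15; lower rank = 40 × 0.075 = 3; upper rank = 40 × 0.925 = 37.
The 3rd smallest replicate is 186.27; the 37th is 230.35.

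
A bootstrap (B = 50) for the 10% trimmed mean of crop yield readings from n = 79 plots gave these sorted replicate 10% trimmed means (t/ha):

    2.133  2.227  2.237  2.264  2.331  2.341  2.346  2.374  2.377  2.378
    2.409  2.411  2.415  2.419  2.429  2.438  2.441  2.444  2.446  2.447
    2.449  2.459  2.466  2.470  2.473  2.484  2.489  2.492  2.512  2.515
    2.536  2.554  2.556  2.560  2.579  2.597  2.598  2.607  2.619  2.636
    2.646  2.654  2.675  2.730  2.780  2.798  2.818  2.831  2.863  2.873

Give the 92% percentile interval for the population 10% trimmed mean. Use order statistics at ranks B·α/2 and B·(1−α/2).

(2.227, 2.831)

α = 0.08; lower rank = 50 × 0.040 = 2; upper rank = 50 × 0.960 = 48.
The 2nd smallest replicate is 2.227; the 48th is 2.831.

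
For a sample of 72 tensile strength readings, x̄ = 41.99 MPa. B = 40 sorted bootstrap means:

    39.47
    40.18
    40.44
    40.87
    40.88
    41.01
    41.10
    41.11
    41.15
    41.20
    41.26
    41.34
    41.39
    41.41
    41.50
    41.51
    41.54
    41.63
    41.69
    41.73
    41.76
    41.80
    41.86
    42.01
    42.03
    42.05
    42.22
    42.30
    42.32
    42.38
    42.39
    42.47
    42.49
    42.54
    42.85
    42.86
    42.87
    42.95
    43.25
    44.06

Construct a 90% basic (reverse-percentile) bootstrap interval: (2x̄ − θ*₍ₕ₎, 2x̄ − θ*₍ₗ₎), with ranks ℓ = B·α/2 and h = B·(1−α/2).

(41.03, 43.80)

Percentile endpoints at ranks 2 and 38: θ*₍2₎ = 40.18, θ*₍38₎ = 42.95.
Basic interval reflects these around x̄:
  lower = 2 × 41.99 − 42.95 = 41.03
  upper = 2 × 41.99 − 40.18 = 43.80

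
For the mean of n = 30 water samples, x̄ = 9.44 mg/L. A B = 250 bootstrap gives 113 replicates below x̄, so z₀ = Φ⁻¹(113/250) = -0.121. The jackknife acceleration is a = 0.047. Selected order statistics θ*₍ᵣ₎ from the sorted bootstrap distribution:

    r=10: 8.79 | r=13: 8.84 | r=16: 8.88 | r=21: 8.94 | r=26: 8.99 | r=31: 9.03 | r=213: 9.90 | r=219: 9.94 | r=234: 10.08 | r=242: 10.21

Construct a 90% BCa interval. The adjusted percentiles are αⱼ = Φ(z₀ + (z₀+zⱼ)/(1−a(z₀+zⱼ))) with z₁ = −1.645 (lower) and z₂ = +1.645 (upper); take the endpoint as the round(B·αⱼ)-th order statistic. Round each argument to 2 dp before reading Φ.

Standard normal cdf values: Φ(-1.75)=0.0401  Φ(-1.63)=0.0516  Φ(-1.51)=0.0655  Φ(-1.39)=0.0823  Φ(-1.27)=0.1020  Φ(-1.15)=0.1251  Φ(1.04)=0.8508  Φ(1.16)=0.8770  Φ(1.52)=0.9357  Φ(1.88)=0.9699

Lower: z₀ + z₁ = -0.121 + (-1.645) = -1.766; 1 − a(z₀+z₁) = 1 − (0.047)(-1.766) = 1.0830; argument = -0.121 + (-1.766)/1.0830 = -1.7517 → -1.75.
α₁ = Φ(-1.75) = 0.0401; rank = round(250 × 0.0401) = 10; θ*₍10₎ = 8.79.
Upper: z₀ + z₂ = 1.524; 1 − a(z₀+z₂) = 0.9284; argument = 1.5206 → 1.52; α₂ = 0.9357; rank = 234; θ*₍234₎ = 10.08.

(8.79, 10.08)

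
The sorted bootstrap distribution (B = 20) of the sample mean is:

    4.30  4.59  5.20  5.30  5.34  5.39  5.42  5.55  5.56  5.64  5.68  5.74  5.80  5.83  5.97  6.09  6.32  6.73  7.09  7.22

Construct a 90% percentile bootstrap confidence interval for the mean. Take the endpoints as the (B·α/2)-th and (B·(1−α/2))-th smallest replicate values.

(4.30, 7.09)

α = 0.10; lower rank = 20 × 0.050 = 1; upper rank = 20 × 0.950 = 19.
The 1st smallest replicate is 4.30; the 19th is 7.09.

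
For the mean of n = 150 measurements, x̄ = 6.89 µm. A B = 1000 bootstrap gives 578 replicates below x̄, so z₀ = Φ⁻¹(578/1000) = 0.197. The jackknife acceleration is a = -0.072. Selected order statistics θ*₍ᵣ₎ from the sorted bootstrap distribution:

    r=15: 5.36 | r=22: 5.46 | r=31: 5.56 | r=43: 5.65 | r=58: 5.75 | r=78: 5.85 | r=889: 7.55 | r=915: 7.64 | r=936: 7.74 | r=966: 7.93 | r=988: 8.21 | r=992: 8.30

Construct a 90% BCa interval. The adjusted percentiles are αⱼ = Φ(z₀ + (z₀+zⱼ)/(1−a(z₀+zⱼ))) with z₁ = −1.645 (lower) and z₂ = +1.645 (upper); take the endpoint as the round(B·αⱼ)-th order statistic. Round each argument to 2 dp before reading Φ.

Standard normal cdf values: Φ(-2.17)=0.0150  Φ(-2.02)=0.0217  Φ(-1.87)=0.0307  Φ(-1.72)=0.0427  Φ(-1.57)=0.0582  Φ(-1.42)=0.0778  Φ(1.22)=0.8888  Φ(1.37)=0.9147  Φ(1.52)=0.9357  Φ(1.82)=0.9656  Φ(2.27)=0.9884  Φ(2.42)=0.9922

(5.85, 7.93)

Lower: z₀ + z₁ = 0.197 + (-1.645) = -1.448; 1 − a(z₀+z₁) = 1 − (-0.072)(-1.448) = 0.8957; argument = 0.197 + (-1.448)/0.8957 = -1.4195 → -1.42.
α₁ = Φ(-1.42) = 0.0778; rank = round(1000 × 0.0778) = 78; θ*₍78₎ = 5.85.
Upper: z₀ + z₂ = 1.842; 1 − a(z₀+z₂) = 1.1326; argument = 1.8233 → 1.82; α₂ = 0.9656; rank = 966; θ*₍966₎ = 7.93.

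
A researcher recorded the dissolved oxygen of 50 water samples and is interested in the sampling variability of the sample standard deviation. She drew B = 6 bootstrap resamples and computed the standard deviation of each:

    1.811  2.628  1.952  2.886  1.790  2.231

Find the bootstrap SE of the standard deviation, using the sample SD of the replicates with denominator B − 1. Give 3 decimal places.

SE* = 0.455

Bootstrap SE is the standard deviation of the 6 replicate standard deviations.
Mean of replicates: (1.811 + 2.628 + 1.952 + 2.886 + 1.790 + 2.231) / 6 = 13.2980 / 6 = 2.2163
Sum of squared deviations: (−0.4053)² + (+0.4117)² + (−0.2643)² + (+0.6697)² + (−0.4263)² + (+0.0147)² = 1.0341
Variance = 1.0341 / 5 = 0.2068
SE* = √0.2068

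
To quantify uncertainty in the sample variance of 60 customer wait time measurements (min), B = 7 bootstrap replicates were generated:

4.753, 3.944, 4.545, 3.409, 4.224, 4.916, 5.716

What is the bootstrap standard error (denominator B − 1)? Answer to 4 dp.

SE* = 0.7409

Bootstrap SE is the standard deviation of the 7 replicate variances.
Mean of replicates: (4.753 + 3.944 + 4.545 + 3.409 + 4.224 + 4.916 + 5.716) / 7 = 31.50700 / 7 = 4.50100
Sum of squared deviations: (+0.25200)² + (−0.55700)² + (+0.04400)² + (−1.09200)² + (−0.27700)² + (+0.41500)² + (+1.21500)² = 3.29333
Variance = 3.29333 / 6 = 0.54889
SE* = √0.54889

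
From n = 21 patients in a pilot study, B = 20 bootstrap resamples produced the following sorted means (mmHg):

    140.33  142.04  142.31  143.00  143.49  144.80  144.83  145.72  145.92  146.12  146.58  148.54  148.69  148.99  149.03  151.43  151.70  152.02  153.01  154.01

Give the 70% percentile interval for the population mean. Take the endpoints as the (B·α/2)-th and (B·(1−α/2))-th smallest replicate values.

α = 0.30; lower rank = 20 × 0.150 = 3; upper rank = 20 × 0.850 = 17.
The 3rd smallest replicate is 142.31; the 17th is 151.70.

(142.31, 151.70)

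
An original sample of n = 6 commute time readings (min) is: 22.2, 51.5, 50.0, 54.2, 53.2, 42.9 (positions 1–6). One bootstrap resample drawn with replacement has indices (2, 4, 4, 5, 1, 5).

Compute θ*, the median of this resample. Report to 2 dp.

θ* = 53.20

Resample values: 51.5, 54.2, 54.2, 53.2, 22.2, 53.2.
Sorted: 22.2, 51.5, 53.2, 53.2, 54.2, 54.2
Median = average of the two middle values = 53.20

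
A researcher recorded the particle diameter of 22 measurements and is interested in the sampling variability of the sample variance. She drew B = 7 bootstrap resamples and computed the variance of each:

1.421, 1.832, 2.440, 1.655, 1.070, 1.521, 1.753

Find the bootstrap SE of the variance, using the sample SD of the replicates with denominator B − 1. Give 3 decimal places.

Bootstrap SE is the standard deviation of the 7 replicate variances.
Mean of replicates: (1.421 + 1.832 + 2.440 + 1.655 + 1.070 + 1.521 + 1.753) / 7 = 11.6920 / 7 = 1.6703
Sum of squared deviations: (−0.2493)² + (+0.1617)² + (+0.7697)² + (−0.0153)² + (−0.6003)² + (−0.1493)² + (+0.0827)² = 1.0705
Variance = 1.0705 / 6 = 0.1784
SE* = √0.1784

SE* = 0.422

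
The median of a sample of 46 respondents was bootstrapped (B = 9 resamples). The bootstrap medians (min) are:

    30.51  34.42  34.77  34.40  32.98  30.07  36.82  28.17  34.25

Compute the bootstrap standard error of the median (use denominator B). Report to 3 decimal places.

Bootstrap SE is the standard deviation of the 9 replicate medians.
Mean of replicates: (30.51 + 34.42 + 34.77 + 34.40 + 32.98 + 30.07 + 36.82 + 28.17 + 34.25) / 9 = 296.3900 / 9 = 32.9322
Sum of squared deviations: (−2.4222)² + (+1.4878)² + (+1.8378)² + (+1.4678)² + (+0.0478)² + (−2.8622)² + (+3.8878)² + (−4.7622)² + (+1.3178)² = 61.3372
Variance = 61.3372 / 9 = 6.8152
SE* = √6.8152

SE* = 2.611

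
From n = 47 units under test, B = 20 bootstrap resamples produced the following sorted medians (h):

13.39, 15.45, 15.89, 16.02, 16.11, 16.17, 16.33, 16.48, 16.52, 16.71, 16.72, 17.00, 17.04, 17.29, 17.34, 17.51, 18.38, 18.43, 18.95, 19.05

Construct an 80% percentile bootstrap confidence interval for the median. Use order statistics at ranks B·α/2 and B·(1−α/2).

α = 0.20; lower rank = 20 × 0.100 = 2; upper rank = 20 × 0.900 = 18.
The 2nd smallest replicate is 15.45; the 18th is 18.43.

(15.45, 18.43)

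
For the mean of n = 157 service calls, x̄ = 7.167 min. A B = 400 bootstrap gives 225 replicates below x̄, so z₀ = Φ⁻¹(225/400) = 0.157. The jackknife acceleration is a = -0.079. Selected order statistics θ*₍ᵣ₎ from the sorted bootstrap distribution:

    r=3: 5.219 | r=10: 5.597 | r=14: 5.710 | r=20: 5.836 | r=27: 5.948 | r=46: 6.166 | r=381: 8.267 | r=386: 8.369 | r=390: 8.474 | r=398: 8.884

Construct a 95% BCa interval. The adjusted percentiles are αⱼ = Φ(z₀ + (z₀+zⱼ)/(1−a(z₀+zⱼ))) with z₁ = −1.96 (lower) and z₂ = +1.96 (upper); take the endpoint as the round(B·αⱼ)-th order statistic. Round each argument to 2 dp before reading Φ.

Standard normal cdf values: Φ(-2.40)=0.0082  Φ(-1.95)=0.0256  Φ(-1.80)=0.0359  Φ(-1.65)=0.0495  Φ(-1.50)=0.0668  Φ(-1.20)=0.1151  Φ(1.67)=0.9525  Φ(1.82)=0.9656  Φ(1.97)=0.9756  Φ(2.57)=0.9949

(5.597, 8.474)

Lower: z₀ + z₁ = 0.157 + (-1.960) = -1.803; 1 − a(z₀+z₁) = 1 − (-0.079)(-1.803) = 0.8576; argument = 0.157 + (-1.803)/0.8576 = -1.9455 → -1.95.
α₁ = Φ(-1.95) = 0.0256; rank = round(400 × 0.0256) = 10; θ*₍10₎ = 5.597.
Upper: z₀ + z₂ = 2.117; 1 − a(z₀+z₂) = 1.1672; argument = 1.9707 → 1.97; α₂ = 0.9756; rank = 390; θ*₍390₎ = 8.474.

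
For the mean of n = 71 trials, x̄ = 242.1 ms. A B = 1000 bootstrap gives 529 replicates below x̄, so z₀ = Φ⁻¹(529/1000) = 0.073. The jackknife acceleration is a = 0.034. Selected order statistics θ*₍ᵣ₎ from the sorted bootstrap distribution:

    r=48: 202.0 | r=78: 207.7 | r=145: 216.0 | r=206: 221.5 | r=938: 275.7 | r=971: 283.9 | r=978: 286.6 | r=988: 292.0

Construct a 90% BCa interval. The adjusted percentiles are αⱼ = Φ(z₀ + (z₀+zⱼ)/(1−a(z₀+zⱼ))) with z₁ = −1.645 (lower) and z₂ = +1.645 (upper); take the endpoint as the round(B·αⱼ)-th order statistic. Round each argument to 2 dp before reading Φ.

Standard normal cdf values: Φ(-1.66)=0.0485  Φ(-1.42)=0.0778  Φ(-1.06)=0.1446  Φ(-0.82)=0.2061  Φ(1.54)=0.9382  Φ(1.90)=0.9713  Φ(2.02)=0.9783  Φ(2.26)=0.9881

(207.7, 283.9)

Lower: z₀ + z₁ = 0.073 + (-1.645) = -1.572; 1 − a(z₀+z₁) = 1 − (0.034)(-1.572) = 1.0534; argument = 0.073 + (-1.572)/1.0534 = -1.4192 → -1.42.
α₁ = Φ(-1.42) = 0.0778; rank = round(1000 × 0.0778) = 78; θ*₍78₎ = 207.7.
Upper: z₀ + z₂ = 1.718; 1 − a(z₀+z₂) = 0.9416; argument = 1.8976 → 1.90; α₂ = 0.9713; rank = 971; θ*₍971₎ = 283.9.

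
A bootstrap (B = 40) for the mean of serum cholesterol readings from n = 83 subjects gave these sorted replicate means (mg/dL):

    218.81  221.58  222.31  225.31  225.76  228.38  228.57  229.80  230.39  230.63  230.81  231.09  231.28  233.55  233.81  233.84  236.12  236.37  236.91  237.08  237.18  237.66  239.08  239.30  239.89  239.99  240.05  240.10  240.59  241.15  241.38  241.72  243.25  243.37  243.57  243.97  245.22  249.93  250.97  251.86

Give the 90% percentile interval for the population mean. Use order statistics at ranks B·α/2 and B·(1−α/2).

(221.58, 249.93)

α = 0.10; lower rank = 40 × 0.050 = 2; upper rank = 40 × 0.950 = 38.
The 2nd smallest replicate is 221.58; the 38th is 249.93.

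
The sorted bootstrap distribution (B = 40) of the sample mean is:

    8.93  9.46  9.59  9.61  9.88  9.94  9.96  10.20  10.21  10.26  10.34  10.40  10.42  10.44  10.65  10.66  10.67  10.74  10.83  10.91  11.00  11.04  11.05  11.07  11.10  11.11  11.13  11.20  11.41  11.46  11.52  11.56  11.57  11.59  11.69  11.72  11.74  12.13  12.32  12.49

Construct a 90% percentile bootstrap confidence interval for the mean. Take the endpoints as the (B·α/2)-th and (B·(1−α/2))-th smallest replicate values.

(9.46, 12.13)

α = 0.10; lower rank = 40 × 0.050 = 2; upper rank = 40 × 0.950 = 38.
The 2nd smallest replicate is 9.46; the 38th is 12.13.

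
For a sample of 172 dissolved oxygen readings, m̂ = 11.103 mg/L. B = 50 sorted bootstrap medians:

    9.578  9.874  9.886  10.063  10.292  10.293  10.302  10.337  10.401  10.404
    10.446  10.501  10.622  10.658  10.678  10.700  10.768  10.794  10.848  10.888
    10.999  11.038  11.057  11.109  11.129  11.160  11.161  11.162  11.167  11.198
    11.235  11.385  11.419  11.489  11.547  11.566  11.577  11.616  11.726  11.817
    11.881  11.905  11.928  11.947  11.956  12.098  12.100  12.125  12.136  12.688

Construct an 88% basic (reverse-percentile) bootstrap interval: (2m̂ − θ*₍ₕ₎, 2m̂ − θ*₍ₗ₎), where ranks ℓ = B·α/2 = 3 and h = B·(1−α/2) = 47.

(10.106, 12.320)

Percentile endpoints at ranks 3 and 47: θ*₍3₎ = 9.886, θ*₍47₎ = 12.100.
Basic interval reflects these around m̂:
  lower = 2 × 11.103 − 12.100 = 10.106
  upper = 2 × 11.103 − 9.886 = 12.320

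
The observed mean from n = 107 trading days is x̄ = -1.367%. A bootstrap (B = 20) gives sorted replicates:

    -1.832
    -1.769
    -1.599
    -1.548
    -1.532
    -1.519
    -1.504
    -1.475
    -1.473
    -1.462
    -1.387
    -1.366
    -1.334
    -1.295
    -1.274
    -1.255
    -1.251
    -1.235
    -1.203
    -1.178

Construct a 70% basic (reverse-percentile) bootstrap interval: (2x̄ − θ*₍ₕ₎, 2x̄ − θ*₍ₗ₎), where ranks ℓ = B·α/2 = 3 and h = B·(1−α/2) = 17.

(-1.483, -1.135)

Percentile endpoints at ranks 3 and 17: θ*₍3₎ = -1.599, θ*₍17₎ = -1.251.
Basic interval reflects these around x̄:
  lower = 2 × -1.367 − -1.251 = -1.483
  upper = 2 × -1.367 − -1.599 = -1.135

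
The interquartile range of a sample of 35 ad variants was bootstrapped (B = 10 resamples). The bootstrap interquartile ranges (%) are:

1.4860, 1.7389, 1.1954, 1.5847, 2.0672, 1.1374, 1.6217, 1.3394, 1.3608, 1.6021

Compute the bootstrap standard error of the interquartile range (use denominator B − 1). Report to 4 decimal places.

SE* = 0.2747

Bootstrap SE is the standard deviation of the 10 replicate interquartile ranges.
Mean of replicates: (1.4860 + 1.7389 + 1.1954 + 1.5847 + 2.0672 + 1.1374 + 1.6217 + 1.3394 + 1.3608 + 1.6021) / 10 = 15.13360 / 10 = 1.51336
Sum of squared deviations: (−0.02736)² + (+0.22554)² + (−0.31796)² + (+0.07134)² + (+0.55384)² + (−0.37596)² + (+0.10834)² + (−0.17396)² + (−0.15256)² + (+0.08874)² = 0.67904
Variance = 0.67904 / 9 = 0.07545
SE* = √0.07545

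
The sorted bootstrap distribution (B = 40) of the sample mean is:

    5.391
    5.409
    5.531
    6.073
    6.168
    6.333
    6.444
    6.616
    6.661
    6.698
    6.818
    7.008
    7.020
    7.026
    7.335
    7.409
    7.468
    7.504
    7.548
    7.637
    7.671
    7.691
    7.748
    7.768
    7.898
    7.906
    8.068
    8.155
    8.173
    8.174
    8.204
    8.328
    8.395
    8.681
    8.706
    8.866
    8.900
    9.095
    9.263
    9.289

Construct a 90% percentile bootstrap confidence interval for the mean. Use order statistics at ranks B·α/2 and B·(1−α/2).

α = 0.10; lower rank = 40 × 0.050 = 2; upper rank = 40 × 0.950 = 38.
The 2nd smallest replicate is 5.409; the 38th is 9.095.

(5.409, 9.095)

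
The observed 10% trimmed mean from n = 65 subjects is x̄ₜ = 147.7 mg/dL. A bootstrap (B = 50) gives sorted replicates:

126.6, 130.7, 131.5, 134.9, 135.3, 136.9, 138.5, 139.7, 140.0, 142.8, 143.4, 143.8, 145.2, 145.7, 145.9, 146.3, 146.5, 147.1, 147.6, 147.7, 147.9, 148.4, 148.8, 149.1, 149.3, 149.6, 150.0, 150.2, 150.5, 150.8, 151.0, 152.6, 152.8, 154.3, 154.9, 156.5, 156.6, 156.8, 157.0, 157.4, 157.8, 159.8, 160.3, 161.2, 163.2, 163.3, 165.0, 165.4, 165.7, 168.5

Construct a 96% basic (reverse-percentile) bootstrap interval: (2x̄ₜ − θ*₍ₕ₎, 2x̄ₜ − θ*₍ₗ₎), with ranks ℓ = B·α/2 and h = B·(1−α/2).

Percentile endpoints at ranks 1 and 49: θ*₍1₎ = 126.6, θ*₍49₎ = 165.7.
Basic interval reflects these around x̄ₜ:
  lower = 2 × 147.7 − 165.7 = 129.7
  upper = 2 × 147.7 − 126.6 = 168.8

(129.7, 168.8)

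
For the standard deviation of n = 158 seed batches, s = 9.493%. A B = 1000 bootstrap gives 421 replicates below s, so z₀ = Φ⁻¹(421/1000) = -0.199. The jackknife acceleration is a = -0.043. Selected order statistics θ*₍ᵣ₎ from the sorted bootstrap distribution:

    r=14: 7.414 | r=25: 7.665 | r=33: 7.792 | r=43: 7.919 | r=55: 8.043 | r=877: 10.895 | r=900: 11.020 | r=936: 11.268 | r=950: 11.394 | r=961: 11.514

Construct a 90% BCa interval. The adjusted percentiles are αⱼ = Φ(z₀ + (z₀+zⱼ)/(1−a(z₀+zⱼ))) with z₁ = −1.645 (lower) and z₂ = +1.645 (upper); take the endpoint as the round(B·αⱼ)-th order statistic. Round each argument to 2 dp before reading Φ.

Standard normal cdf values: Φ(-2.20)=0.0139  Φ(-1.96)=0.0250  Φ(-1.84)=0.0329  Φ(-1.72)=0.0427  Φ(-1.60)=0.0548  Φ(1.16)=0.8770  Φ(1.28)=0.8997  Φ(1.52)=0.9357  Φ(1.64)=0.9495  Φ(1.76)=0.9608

(7.414, 10.895)

Lower: z₀ + z₁ = -0.199 + (-1.645) = -1.844; 1 − a(z₀+z₁) = 1 − (-0.043)(-1.844) = 0.9207; argument = -0.199 + (-1.844)/0.9207 = -2.2018 → -2.20.
α₁ = Φ(-2.20) = 0.0139; rank = round(1000 × 0.0139) = 14; θ*₍14₎ = 7.414.
Upper: z₀ + z₂ = 1.446; 1 − a(z₀+z₂) = 1.0622; argument = 1.1624 → 1.16; α₂ = 0.8770; rank = 877; θ*₍877₎ = 10.895.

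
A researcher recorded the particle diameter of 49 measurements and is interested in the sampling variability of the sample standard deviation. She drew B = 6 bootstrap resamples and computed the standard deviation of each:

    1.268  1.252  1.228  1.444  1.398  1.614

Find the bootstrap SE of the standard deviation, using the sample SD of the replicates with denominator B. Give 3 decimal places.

SE* = 0.136

Bootstrap SE is the standard deviation of the 6 replicate standard deviations.
Mean of replicates: (1.268 + 1.252 + 1.228 + 1.444 + 1.398 + 1.614) / 6 = 8.2040 / 6 = 1.3673
Sum of squared deviations: (−0.0993)² + (−0.1153)² + (−0.1393)² + (+0.0767)² + (+0.0307)² + (+0.2467)² = 0.1102
Variance = 0.1102 / 6 = 0.0184
SE* = √0.0184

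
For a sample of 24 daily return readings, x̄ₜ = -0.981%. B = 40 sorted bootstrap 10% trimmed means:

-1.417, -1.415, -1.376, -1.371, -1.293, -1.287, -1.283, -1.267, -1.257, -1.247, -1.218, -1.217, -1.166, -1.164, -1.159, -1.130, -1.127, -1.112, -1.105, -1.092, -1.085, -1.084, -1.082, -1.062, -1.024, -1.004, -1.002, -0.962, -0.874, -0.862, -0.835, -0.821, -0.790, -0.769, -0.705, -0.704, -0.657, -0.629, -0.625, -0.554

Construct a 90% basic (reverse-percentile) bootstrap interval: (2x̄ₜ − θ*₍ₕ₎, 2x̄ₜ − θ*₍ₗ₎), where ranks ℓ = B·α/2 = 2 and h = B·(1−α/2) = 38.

Percentile endpoints at ranks 2 and 38: θ*₍2₎ = -1.415, θ*₍38₎ = -0.629.
Basic interval reflects these around x̄ₜ:
  lower = 2 × -0.981 − -0.629 = -1.333
  upper = 2 × -0.981 − -1.415 = -0.547

(-1.333, -0.547)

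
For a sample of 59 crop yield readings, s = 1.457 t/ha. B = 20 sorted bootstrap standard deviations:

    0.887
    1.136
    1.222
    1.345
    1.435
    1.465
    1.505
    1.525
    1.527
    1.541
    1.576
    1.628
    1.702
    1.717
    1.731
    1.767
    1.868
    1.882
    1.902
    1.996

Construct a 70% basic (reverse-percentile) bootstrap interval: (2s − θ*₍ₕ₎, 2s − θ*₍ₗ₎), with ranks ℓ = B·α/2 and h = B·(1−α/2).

Percentile endpoints at ranks 3 and 17: θ*₍3₎ = 1.222, θ*₍17₎ = 1.868.
Basic interval reflects these around s:
  lower = 2 × 1.457 − 1.868 = 1.046
  upper = 2 × 1.457 − 1.222 = 1.692

(1.046, 1.692)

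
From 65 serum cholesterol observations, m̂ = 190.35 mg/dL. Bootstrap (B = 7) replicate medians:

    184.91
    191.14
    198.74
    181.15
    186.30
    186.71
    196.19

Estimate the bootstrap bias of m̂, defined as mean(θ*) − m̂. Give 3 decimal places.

mean(θ*) = (184.91 + 191.14 + 198.74 + 181.15 + 186.30 + 186.71 + 196.19) / 7 = 189.3057
bias = 189.3057 − 190.35

bias = −1.044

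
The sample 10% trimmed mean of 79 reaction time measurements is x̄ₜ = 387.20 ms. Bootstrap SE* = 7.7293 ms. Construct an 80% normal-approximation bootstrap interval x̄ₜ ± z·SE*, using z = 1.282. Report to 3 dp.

Margin = 1.282 × 7.7293 = 9.9090
Interval: 387.20 ± 9.9090

(377.291, 397.109)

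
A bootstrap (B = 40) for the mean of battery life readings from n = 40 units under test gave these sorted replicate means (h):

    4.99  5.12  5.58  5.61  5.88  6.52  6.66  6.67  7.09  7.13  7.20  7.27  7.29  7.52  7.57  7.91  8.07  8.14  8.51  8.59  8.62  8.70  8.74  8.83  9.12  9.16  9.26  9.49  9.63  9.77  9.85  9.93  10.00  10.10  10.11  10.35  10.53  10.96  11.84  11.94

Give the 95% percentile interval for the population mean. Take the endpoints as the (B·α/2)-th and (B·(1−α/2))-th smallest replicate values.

α = 0.05; lower rank = 40 × 0.025 = 1; upper rank = 40 × 0.975 = 39.
The 1st smallest replicate is 4.99; the 39th is 11.84.

(4.99, 11.84)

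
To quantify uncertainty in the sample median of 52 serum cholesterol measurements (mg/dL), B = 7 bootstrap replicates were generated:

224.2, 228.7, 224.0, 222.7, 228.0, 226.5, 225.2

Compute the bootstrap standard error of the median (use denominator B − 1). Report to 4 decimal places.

SE* = 2.2086

Bootstrap SE is the standard deviation of the 7 replicate medians.
Mean of replicates: (224.2 + 228.7 + 224.0 + 222.7 + 228.0 + 226.5 + 225.2) / 7 = 1579.30000 / 7 = 225.61429
Sum of squared deviations: (−1.41429)² + (+3.08571)² + (−1.61429)² + (−2.91429)² + (+2.38571)² + (+0.88571)² + (−0.41429)² = 29.26857
Variance = 29.26857 / 6 = 4.87810
SE* = √4.87810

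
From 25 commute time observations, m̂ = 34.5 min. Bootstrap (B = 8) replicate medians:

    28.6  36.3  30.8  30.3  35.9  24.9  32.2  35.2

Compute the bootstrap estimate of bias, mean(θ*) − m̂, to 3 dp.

mean(θ*) = (28.6 + 36.3 + 30.8 + 30.3 + 35.9 + 24.9 + 32.2 + 35.2) / 8 = 31.7750
bias = 31.7750 − 34.5

bias = −2.725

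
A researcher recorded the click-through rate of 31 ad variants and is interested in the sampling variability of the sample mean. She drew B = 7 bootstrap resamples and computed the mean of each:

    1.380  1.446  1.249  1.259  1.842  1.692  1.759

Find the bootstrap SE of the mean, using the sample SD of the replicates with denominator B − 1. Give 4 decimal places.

Bootstrap SE is the standard deviation of the 7 replicate means.
Mean of replicates: (1.380 + 1.446 + 1.249 + 1.259 + 1.842 + 1.692 + 1.759) / 7 = 10.62700 / 7 = 1.51814
Sum of squared deviations: (−0.13814)² + (−0.07214)² + (−0.26914)² + (−0.25914)² + (+0.32386)² + (+0.17386)² + (+0.24086)² = 0.35700
Variance = 0.35700 / 6 = 0.05950
SE* = √0.05950

SE* = 0.2439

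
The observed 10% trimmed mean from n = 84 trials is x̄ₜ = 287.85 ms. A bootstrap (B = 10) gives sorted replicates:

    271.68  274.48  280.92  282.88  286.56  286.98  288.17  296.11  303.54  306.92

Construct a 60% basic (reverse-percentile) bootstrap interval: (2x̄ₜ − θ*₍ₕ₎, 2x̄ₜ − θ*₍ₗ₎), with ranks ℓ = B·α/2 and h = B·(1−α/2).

(279.59, 301.22)

Percentile endpoints at ranks 2 and 8: θ*₍2₎ = 274.48, θ*₍8₎ = 296.11.
Basic interval reflects these around x̄ₜ:
  lower = 2 × 287.85 − 296.11 = 279.59
  upper = 2 × 287.85 − 274.48 = 301.22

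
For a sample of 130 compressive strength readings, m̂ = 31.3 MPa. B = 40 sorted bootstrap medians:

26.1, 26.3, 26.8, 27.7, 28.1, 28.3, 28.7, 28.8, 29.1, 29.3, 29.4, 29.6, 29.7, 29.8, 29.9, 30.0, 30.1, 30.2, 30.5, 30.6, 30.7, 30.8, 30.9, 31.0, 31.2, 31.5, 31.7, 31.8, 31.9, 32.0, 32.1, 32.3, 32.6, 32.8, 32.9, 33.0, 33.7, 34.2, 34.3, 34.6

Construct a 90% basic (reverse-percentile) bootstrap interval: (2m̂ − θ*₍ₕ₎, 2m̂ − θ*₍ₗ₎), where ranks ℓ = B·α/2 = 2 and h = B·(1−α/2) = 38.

Percentile endpoints at ranks 2 and 38: θ*₍2₎ = 26.3, θ*₍38₎ = 34.2.
Basic interval reflects these around m̂:
  lower = 2 × 31.3 − 34.2 = 28.4
  upper = 2 × 31.3 − 26.3 = 36.3

(28.4, 36.3)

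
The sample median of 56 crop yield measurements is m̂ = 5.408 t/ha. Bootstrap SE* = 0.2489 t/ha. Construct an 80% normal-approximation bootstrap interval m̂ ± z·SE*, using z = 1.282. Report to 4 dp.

(5.0889, 5.7271)

Margin = 1.282 × 0.2489 = 0.31909
Interval: 5.408 ± 0.31909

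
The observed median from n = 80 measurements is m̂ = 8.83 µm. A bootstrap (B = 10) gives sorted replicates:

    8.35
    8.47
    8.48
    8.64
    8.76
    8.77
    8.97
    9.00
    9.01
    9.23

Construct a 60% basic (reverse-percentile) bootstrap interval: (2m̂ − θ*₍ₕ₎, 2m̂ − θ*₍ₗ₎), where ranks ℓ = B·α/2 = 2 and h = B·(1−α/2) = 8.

Percentile endpoints at ranks 2 and 8: θ*₍2₎ = 8.47, θ*₍8₎ = 9.00.
Basic interval reflects these around m̂:
  lower = 2 × 8.83 − 9.00 = 8.66
  upper = 2 × 8.83 − 8.47 = 9.19

(8.66, 9.19)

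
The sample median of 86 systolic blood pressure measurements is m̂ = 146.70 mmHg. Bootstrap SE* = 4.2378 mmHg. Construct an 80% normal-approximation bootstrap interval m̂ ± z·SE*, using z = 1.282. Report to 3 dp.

(141.267, 152.133)

Margin = 1.282 × 4.2378 = 5.4329
Interval: 146.70 ± 5.4329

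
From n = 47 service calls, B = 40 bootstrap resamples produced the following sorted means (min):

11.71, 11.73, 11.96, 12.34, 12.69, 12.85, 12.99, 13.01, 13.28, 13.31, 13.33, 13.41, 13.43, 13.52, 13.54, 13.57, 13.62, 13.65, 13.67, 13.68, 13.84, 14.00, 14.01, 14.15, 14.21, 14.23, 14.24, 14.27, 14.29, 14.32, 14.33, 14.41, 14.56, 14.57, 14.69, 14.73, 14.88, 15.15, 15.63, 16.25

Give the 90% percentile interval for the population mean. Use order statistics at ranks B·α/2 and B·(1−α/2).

(11.73, 15.15)

α = 0.10; lower rank = 40 × 0.050 = 2; upper rank = 40 × 0.950 = 38.
The 2nd smallest replicate is 11.73; the 38th is 15.15.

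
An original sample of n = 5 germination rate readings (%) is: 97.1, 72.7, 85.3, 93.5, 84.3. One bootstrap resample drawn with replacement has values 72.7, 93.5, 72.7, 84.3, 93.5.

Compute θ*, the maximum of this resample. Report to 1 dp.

θ* = 93.5

Maximum = 93.5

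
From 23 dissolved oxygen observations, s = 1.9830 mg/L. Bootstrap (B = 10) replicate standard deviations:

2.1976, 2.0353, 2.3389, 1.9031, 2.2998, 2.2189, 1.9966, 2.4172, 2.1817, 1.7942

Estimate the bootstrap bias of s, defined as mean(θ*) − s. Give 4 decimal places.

bias = +0.1553

mean(θ*) = (2.1976 + 2.0353 + 2.3389 + 1.9031 + 2.2998 + 2.2189 + 1.9966 + 2.4172 + 2.1817 + 1.7942) / 10 = 2.13833
bias = 2.13833 − 1.9830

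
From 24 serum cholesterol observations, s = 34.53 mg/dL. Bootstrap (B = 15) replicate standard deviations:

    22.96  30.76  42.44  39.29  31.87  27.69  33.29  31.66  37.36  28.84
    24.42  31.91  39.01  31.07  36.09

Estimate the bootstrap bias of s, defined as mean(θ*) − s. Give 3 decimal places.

bias = −1.953

mean(θ*) = (22.96 + 30.76 + 42.44 + 39.29 + 31.87 + 27.69 + 33.29 + 31.66 + 37.36 + 28.84 + 24.42 + 31.91 + 39.01 + 31.07 + 36.09) / 15 = 32.5773
bias = 32.5773 − 34.53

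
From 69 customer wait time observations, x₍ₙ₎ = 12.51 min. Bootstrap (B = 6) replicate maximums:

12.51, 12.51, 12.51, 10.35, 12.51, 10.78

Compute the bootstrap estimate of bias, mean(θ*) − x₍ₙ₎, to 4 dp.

bias = −0.6483

mean(θ*) = (12.51 + 12.51 + 12.51 + 10.35 + 12.51 + 10.78) / 6 = 11.86167
bias = 11.86167 − 12.51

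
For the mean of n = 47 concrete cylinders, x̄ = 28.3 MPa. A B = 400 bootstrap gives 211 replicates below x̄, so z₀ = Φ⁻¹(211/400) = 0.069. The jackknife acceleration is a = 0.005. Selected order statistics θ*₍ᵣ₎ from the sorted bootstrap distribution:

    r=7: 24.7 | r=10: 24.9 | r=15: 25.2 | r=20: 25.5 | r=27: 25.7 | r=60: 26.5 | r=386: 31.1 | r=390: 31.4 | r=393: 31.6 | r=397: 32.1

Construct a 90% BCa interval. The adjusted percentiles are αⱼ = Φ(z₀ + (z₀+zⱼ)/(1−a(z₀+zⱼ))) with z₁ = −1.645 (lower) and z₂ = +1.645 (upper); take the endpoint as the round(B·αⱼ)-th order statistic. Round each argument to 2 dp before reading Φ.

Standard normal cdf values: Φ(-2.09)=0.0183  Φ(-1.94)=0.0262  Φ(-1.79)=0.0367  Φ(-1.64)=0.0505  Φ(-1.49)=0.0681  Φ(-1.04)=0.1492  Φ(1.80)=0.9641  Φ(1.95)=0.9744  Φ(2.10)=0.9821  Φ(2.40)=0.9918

Lower: z₀ + z₁ = 0.069 + (-1.645) = -1.576; 1 − a(z₀+z₁) = 1 − (0.005)(-1.576) = 1.0079; argument = 0.069 + (-1.576)/1.0079 = -1.4947 → -1.49.
α₁ = Φ(-1.49) = 0.0681; rank = round(400 × 0.0681) = 27; θ*₍27₎ = 25.7.
Upper: z₀ + z₂ = 1.714; 1 − a(z₀+z₂) = 0.9914; argument = 1.7978 → 1.80; α₂ = 0.9641; rank = 386; θ*₍386₎ = 31.1.

(25.7, 31.1)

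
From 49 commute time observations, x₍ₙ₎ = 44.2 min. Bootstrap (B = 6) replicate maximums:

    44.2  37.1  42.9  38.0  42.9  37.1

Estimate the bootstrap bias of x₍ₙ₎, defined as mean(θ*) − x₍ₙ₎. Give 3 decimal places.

mean(θ*) = (44.2 + 37.1 + 42.9 + 38.0 + 42.9 + 37.1) / 6 = 40.3667
bias = 40.3667 − 44.2

bias = −3.833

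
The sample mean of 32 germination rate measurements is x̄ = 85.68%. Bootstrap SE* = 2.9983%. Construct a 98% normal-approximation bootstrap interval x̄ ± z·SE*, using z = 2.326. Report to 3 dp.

Margin = 2.326 × 2.9983 = 6.9740
Interval: 85.68 ± 6.9740

(78.706, 92.654)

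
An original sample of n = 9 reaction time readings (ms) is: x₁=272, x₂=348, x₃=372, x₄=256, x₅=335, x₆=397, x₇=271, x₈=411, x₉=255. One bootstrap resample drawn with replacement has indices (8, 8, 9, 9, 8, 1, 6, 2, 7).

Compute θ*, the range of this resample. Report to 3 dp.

Resample values: 411, 411, 255, 255, 411, 272, 397, 348, 271.
Range = 411 − 255 = 156.000

θ* = 156.000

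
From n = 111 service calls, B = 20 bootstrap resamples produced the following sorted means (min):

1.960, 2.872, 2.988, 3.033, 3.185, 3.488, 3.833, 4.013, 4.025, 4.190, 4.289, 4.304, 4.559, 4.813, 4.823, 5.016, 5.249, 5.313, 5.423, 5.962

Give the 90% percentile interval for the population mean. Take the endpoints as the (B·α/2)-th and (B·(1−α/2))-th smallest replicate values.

(1.960, 5.423)

α = 0.10; lower rank = 20 × 0.050 = 1; upper rank = 20 × 0.950 = 19.
The 1st smallest replicate is 1.960; the 19th is 5.423.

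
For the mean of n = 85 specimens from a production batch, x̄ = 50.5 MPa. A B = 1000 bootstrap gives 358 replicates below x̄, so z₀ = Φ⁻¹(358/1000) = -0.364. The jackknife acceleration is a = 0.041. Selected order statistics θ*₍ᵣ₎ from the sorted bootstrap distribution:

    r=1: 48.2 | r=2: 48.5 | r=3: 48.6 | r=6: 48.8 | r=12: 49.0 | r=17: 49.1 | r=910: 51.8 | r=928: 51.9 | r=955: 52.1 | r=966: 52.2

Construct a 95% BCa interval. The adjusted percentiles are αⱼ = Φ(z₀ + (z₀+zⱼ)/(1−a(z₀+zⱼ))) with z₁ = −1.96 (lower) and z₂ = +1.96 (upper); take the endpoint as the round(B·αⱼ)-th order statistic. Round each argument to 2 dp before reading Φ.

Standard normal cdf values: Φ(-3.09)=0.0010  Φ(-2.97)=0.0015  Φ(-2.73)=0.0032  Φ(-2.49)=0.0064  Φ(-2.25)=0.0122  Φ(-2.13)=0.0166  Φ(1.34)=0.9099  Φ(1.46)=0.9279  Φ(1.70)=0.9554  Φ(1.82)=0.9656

Lower: z₀ + z₁ = -0.364 + (-1.960) = -2.324; 1 − a(z₀+z₁) = 1 − (0.041)(-2.324) = 1.0953; argument = -0.364 + (-2.324)/1.0953 = -2.4858 → -2.49.
α₁ = Φ(-2.49) = 0.0064; rank = round(1000 × 0.0064) = 6; θ*₍6₎ = 48.8.
Upper: z₀ + z₂ = 1.596; 1 − a(z₀+z₂) = 0.9346; argument = 1.3437 → 1.34; α₂ = 0.9099; rank = 910; θ*₍910₎ = 51.8.

(48.8, 51.8)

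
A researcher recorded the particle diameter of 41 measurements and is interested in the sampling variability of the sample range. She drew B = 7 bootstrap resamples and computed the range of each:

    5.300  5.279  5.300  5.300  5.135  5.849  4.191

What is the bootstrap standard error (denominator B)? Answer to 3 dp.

Bootstrap SE is the standard deviation of the 7 replicate ranges.
Mean of replicates: (5.300 + 5.279 + 5.300 + 5.300 + 5.135 + 5.849 + 4.191) / 7 = 36.3540 / 7 = 5.1934
Sum of squared deviations: (+0.1066)² + (+0.0856)² + (+0.1066)² + (+0.1066)² + (−0.0584)² + (+0.6556)² + (−1.0024)² = 1.4794
Variance = 1.4794 / 7 = 0.2113
SE* = √0.2113

SE* = 0.460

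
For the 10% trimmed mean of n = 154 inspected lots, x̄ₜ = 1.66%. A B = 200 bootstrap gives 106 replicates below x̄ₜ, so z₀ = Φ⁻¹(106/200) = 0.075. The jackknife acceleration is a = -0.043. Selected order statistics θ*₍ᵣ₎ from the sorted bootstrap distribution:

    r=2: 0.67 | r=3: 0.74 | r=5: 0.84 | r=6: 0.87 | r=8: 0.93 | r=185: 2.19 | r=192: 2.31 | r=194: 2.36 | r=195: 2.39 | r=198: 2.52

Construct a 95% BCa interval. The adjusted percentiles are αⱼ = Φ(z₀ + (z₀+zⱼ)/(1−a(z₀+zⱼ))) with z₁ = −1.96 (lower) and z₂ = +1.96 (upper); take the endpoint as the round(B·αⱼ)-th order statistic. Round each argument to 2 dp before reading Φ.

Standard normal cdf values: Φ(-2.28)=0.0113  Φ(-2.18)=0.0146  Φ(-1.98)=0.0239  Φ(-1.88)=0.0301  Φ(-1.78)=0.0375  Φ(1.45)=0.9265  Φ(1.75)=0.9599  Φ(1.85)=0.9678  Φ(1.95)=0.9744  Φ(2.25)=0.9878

Lower: z₀ + z₁ = 0.075 + (-1.960) = -1.885; 1 − a(z₀+z₁) = 1 − (-0.043)(-1.885) = 0.9189; argument = 0.075 + (-1.885)/0.9189 = -1.9763 → -1.98.
α₁ = Φ(-1.98) = 0.0239; rank = round(200 × 0.0239) = 5; θ*₍5₎ = 0.84.
Upper: z₀ + z₂ = 2.035; 1 − a(z₀+z₂) = 1.0875; argument = 1.9463 → 1.95; α₂ = 0.9744; rank = 195; θ*₍195₎ = 2.39.

(0.84, 2.39)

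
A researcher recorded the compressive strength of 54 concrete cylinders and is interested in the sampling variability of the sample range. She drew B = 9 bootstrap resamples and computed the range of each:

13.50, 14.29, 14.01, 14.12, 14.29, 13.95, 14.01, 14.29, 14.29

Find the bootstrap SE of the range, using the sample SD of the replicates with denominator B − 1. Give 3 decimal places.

SE* = 0.260

Bootstrap SE is the standard deviation of the 9 replicate ranges.
Mean of replicates: (13.50 + 14.29 + 14.01 + 14.12 + 14.29 + 13.95 + 14.01 + 14.29 + 14.29) / 9 = 126.7500 / 9 = 14.0833
Sum of squared deviations: (−0.5833)² + (+0.2067)² + (−0.0733)² + (+0.0367)² + (+0.2067)² + (−0.1333)² + (−0.0733)² + (+0.2067)² + (+0.2067)² = 0.5410
Variance = 0.5410 / 8 = 0.0676
SE* = √0.0676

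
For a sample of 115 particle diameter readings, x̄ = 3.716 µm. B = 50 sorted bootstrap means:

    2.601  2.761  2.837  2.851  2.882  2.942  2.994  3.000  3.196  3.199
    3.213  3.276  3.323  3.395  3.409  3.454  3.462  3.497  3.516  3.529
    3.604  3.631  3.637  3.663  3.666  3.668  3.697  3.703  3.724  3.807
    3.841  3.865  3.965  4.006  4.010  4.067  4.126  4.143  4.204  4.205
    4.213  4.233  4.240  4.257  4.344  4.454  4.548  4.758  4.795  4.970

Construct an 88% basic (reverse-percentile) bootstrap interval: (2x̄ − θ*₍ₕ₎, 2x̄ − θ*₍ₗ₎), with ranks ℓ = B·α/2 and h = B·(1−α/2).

(2.884, 4.595)

Percentile endpoints at ranks 3 and 47: θ*₍3₎ = 2.837, θ*₍47₎ = 4.548.
Basic interval reflects these around x̄:
  lower = 2 × 3.716 − 4.548 = 2.884
  upper = 2 × 3.716 − 2.837 = 4.595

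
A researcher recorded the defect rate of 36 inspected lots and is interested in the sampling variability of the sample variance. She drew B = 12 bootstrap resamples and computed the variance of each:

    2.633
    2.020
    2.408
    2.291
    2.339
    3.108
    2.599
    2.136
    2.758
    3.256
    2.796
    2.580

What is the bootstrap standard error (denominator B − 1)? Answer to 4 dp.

Bootstrap SE is the standard deviation of the 12 replicate variances.
Mean of replicates: (2.633 + 2.020 + 2.408 + 2.291 + 2.339 + 3.108 + 2.599 + 2.136 + 2.758 + 3.256 + 2.796 + 2.580) / 12 = 30.92400 / 12 = 2.57700
Sum of squared deviations: (+0.05600)² + (−0.55700)² + (−0.16900)² + (−0.28600)² + (−0.23800)² + (+0.53100)² + (+0.02200)² + (−0.44100)² + (+0.18100)² + (+0.67900)² + (+0.21900)² + (+0.00300)² = 1.49908
Variance = 1.49908 / 11 = 0.13628
SE* = √0.13628

SE* = 0.3692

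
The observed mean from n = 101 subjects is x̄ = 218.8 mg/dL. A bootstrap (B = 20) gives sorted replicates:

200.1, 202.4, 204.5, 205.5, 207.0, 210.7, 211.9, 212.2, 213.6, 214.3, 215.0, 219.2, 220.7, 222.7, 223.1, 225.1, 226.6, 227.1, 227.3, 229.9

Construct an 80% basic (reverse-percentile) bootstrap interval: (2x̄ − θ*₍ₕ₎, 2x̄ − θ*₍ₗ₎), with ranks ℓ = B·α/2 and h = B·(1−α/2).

(210.5, 235.2)

Percentile endpoints at ranks 2 and 18: θ*₍2₎ = 202.4, θ*₍18₎ = 227.1.
Basic interval reflects these around x̄:
  lower = 2 × 218.8 − 227.1 = 210.5
  upper = 2 × 218.8 − 202.4 = 235.2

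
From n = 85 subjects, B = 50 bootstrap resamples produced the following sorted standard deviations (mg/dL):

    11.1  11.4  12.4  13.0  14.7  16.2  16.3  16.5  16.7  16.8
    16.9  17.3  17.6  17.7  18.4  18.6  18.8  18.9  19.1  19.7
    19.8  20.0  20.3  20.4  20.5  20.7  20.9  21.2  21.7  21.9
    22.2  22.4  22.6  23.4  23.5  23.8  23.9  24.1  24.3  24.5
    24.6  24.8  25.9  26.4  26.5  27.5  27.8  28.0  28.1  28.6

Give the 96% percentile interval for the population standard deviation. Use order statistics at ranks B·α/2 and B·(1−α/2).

α = 0.04; lower rank = 50 × 0.020 = 1; upper rank = 50 × 0.980 = 49.
The 1st smallest replicate is 11.1; the 49th is 28.1.

(11.1, 28.1)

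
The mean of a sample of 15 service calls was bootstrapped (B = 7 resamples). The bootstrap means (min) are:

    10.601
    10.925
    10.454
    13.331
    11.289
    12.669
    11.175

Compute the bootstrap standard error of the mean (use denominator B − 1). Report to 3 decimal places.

SE* = 1.088

Bootstrap SE is the standard deviation of the 7 replicate means.
Mean of replicates: (10.601 + 10.925 + 10.454 + 13.331 + 11.289 + 12.669 + 11.175) / 7 = 80.4440 / 7 = 11.4920
Sum of squared deviations: (−0.8910)² + (−0.5670)² + (−1.0380)² + (+1.8390)² + (−0.2030)² + (+1.1770)² + (−0.3170)² = 7.1018
Variance = 7.1018 / 6 = 1.1836
SE* = √1.1836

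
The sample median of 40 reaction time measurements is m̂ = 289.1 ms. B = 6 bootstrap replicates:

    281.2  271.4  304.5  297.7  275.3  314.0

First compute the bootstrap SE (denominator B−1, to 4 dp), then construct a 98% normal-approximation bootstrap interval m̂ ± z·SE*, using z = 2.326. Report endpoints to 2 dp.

(249.05, 329.15)

Mean of replicates = 290.6833; sum of squared deviations = 1482.2283; SE* = √(1482.2283/5) = 17.2176
Margin = 2.326 × 17.2176 = 40.048
Interval: 289.1 ± 40.048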